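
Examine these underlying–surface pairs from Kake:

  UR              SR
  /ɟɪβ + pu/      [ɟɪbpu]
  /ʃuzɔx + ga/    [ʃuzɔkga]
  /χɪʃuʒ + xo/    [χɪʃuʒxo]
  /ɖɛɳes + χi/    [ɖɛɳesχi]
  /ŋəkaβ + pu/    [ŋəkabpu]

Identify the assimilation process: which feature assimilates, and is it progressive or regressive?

The segment that alternates is /β/, which surfaces as [b] when adjacent to /p/.
/β/ is a fricative while /p/ is a stop; the output [b] is a stop, matching the trigger — so the feature that spreads is manner.
Place and voice are unchanged, so the assimilation is partial, not total.
The same holds elsewhere in the data: /x/ → [k] before /g/ (fricative → stop, matching a stop) — only manner changes, and always toward the following segment.
Nothing changes in [χɪʃuʒxo], [ɖɛɳesχi]: there the adjacent consonants already agree in manner (/ʒ/ and /x/ are both fricatives; /s/ and /χ/ are both fricatives), so these forms are consistent with the same rule.
The trigger is the following segment, so the direction is regressive (anticipatory).

regressive manner assimilation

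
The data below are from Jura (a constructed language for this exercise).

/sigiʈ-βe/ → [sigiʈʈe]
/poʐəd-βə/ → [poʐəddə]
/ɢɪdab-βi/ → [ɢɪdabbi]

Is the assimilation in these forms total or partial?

Comparing underlying and surface forms, /β/ → [ʈ] is the alternation; the neighbouring /ʈ/ is constant.
The output [ʈ] is identical to the trigger /ʈ/ — every feature (place, manner, voicing) has been copied — so this is total assimilation.
The other forms behave the same way: /β/ → [d] after /d/; /β/ → [b] after /b/ — in each case the output is a copy of the preceding consonant.

total assimilation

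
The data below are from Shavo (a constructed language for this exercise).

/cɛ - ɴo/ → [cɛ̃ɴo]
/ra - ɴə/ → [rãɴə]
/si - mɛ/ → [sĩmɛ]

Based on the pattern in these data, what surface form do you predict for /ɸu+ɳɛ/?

[ɸũɳɛ]

The data show regressive nasality assimilation (vowel nasalisation): /ɛ/ → [ɛ̃] before /ɴ/; /a/ → [ã] before /ɴ/; /i/ → [ĩ] before /m/ — a vowel is nasalised by an immediately following nasal consonant.
The vowel /u/ is adjacent to the following nasal /ɳ/, so it acquires [+nasal] and surfaces as [ũ].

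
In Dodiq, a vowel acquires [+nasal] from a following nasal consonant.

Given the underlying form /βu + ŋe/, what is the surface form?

The vowel /u/ is adjacent to the following nasal /ŋ/, so it acquires [+nasal] and surfaces as [ũ].

[βũŋe]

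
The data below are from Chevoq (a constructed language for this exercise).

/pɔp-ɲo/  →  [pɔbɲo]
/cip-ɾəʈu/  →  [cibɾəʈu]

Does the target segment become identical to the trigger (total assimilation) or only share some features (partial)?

partial assimilation

Comparing underlying and surface forms, /p/ → [b] is the alternation; the neighbouring /ɲ/ is constant.
/p/ is voiceless while /ɲ/ is voiced; the output [b] is voiced, matching the trigger — so the feature that spreads is voicing.
Place and manner are unchanged, so the assimilation is partial, not total.
The other alternating form patterns the same way: /p/ → [b] before /ɾ/ (voiceless → voiced, matching voiced) — only voicing changes, and always toward the following segment.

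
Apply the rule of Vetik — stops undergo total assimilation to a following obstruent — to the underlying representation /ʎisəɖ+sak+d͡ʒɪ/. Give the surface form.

/ɖ/ is the segment targeted by the rule; it sits immediately before /s/, so it assimilates completely and surfaces as [s].
At the second juncture, /k/ likewise becomes [d͡ʒ] adjacent to /d͡ʒ/.

[ʎisəssad͡ʒd͡ʒɪ]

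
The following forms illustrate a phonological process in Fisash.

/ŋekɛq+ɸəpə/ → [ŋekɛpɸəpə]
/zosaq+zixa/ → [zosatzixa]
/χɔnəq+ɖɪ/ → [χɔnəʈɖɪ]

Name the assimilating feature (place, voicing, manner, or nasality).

place

Comparing underlying and surface forms, /q/ → [p] is the alternation; the neighbouring /ɸ/ is constant.
The change uvular → bilabial matches the place of the following /ɸ/, identifying this as place assimilation.
The other alternating forms pattern the same way: /q/ → [t] before /z/ (uvular → alveolar, matching alveolar); /q/ → [ʈ] before /ɖ/ (uvular → retroflex, matching retroflex) — only place changes, and always toward the following segment.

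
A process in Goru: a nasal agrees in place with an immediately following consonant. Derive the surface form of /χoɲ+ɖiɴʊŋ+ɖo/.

The rule targets /ɲ/ (voiced palatal nasal), which sits before the trigger /ɖ/ (retroflex).
Changing only its place to retroflex gives [ɳ] — the voiced retroflex nasal.
The same rule applies at the second boundary: /ŋ/ → [ɳ] next to /ɖ/.

[χoɳɖiɴʊɳɖo]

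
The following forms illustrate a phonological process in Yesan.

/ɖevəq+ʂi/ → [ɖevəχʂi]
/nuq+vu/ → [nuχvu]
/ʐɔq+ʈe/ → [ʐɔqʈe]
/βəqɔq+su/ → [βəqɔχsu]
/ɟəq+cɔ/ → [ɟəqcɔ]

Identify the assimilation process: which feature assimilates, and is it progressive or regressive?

regressive manner assimilation

Underlying /q/ is realised as [χ] next to /ʂ/; /ʂ/ itself does not change.
The change stop → fricative matches the manner of the following /ʂ/, identifying this as manner assimilation.
Place and voice are unchanged, so the assimilation is partial, not total.
The same holds elsewhere in the data: /q/ → [χ] before /v/ (stop → fricative, matching a fricative); /q/ → [χ] before /s/ (stop → fricative, matching a fricative) — only manner changes, and always toward the following segment.
No alternation appears in [ʐɔqʈe], [ɟəqcɔ]: there the adjacent consonants already agree in manner (/q/ and /ʈ/ are both stops; /q/ and /c/ are both stops), so these forms are consistent with the same rule.
Since the segment that changes precedes the conditioning segment, the assimilation is regressive.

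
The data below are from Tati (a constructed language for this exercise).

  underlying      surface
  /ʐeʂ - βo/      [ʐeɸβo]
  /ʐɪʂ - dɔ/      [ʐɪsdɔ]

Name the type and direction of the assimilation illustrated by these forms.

Underlying /ʂ/ is realised as [ɸ] next to /β/; /β/ itself does not change.
/ʂ/ is retroflex while /β/ is bilabial; the output [ɸ] is bilabial, matching the trigger — so the feature that spreads is place.
Manner and voice are unchanged, so the assimilation is partial, not total.
The same holds elsewhere in the data: /ʂ/ → [s] before /d/ (retroflex → alveolar, matching alveolar) — only place changes, and always toward the following segment.
The trigger is the following segment, so the direction is regressive (anticipatory).

regressive place assimilation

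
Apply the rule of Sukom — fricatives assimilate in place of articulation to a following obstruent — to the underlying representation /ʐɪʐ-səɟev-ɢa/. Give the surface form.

The rule targets /ʐ/ (voiced retroflex fricative), which sits before the trigger /s/ (alveolar).
The voiced alveolar fricative is [z], so /ʐ/ → [z].
At the second juncture, /v/ likewise becomes [ʁ] adjacent to /ɢ/.

[ʐɪzsəɟeʁɢa]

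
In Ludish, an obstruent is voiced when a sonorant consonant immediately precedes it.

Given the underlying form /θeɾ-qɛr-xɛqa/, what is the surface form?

[θeɾɢɛrɣɛqa]

The rule targets /q/ (voiceless uvular stop), which sits after the trigger /ɾ/ (voiced).
The voiced uvular stop is [ɢ], so /q/ → [ɢ].
The same rule applies at the second boundary: /x/ → [ɣ] next to /r/.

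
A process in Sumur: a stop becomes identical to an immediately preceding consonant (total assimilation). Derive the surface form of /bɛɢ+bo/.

/b/ is the segment targeted by the rule; it sits immediately after /ɢ/, so it assimilates completely and surfaces as [ɢ].

[bɛɢɢo]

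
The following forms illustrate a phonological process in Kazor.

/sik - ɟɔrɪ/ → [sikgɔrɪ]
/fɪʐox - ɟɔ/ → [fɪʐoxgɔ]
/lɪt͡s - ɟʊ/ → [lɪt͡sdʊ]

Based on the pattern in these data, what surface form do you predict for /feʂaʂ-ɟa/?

[feʂaʂɖa]

The data show progressive place assimilation: /ɟ/ → [g] after /k/; /ɟ/ → [g] after /x/; /ɟ/ → [d] after /t͡s/. In each pair only place changes, matching the preceding consonant, while manner and voice stay constant.
/ɟ/ is a voiced palatal stop. The preceding trigger /ʂ/ is retroflex, so /ɟ/ must become retroflex as well.
A voiced retroflex stop is [ɖ], so the surface segment is [ɖ].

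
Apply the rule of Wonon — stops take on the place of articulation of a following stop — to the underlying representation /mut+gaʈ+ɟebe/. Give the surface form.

/t/ is a voiceless alveolar stop. The following trigger /g/ is velar, so /t/ must become velar as well.
Changing only its place to velar gives [k] — the voiceless velar stop.
At the second juncture, /ʈ/ likewise becomes [c] adjacent to /ɟ/.

[mukgacɟebe]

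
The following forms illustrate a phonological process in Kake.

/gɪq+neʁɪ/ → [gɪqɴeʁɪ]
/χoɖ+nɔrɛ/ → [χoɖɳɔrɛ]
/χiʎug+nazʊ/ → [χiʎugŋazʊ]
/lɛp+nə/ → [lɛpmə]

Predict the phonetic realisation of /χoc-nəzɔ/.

[χocɲəzɔ]

The data show progressive place assimilation: /n/ → [ɴ] after /q/; /n/ → [ɳ] after /ɖ/; /n/ → [ŋ] after /g/; /n/ → [m] after /p/. In each pair only place changes, matching the preceding consonant, while manner and voice stay constant.
/n/ is a voiced alveolar nasal. The preceding trigger /c/ is palatal, so /n/ must become palatal as well.
A voiced palatal nasal is [ɲ], so the surface segment is [ɲ].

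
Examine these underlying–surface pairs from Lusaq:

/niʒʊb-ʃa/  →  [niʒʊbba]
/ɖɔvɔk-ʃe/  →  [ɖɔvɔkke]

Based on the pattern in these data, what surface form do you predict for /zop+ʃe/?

[zoppe]

The data show progressive total assimilation (/ʃ/ → [b] after /b/; /ʃ/ → [k] after /k/): in every case the target segment becomes identical to its preceding neighbour, copying more than a single feature.
/ʃ/ is the segment targeted by the rule; it sits immediately after /p/, so it assimilates completely and surfaces as [p].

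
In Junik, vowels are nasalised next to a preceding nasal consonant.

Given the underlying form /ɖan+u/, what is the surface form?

[ɖanũ]

The vowel /u/ is adjacent to the preceding nasal /n/, so it acquires [+nasal] and surfaces as [ũ].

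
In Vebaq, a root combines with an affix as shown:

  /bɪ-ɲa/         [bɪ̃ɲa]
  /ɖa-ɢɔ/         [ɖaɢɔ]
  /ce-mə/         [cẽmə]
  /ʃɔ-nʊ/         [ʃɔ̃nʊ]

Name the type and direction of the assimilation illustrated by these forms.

The vowel /ɪ/ surfaces as nasalised [ɪ̃] next to the following nasal /ɲ/ — it has acquired the [+nasal] feature of its neighbour.
The other forms show the same pattern: /e/ → [ẽ] before /m/; /ɔ/ → [ɔ̃] before /n/ — each time a vowel is nasalised next to a following nasal.
No change occurs in [ɖaɢɔ] because the vowel at the boundary is adjacent to an oral consonant, not a nasal (/a/ next to /ɢ/).
Because the conditioning nasal is to the right of the vowel that changes, the process is regressive (anticipatory).

regressive nasality assimilation (vowel nasalisation)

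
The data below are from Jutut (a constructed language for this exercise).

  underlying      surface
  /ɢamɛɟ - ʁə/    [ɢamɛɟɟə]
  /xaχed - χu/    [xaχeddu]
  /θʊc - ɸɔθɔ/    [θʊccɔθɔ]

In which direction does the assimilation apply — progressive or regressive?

Underlying /ʁ/ is realised as [ɟ] next to /ɟ/; /ɟ/ itself does not change.
The output [ɟ] is identical to the trigger /ɟ/ — every feature (place, manner, voicing) has been copied — so this is total assimilation.
The remaining alternations confirm this: /χ/ → [d] after /d/; /ɸ/ → [c] after /c/ — in each case the output is a copy of the preceding consonant.
The trigger is the preceding segment, so the direction is progressive (perseverative).

progressive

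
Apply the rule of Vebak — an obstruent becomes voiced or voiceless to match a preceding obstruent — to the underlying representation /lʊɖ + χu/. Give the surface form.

[lʊɖʁu]

/χ/ is a voiceless uvular fricative. The preceding trigger /ɖ/ is voiced, so /χ/ must become voiced as well.
The voiced uvular fricative is [ʁ], so /χ/ → [ʁ].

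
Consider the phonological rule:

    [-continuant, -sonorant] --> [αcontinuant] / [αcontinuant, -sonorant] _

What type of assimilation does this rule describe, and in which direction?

The rule copies [continuant] (continuancy) from the environment onto the target stops; since [±continuant] encodes the stop/fricative manner contrast, the assimilating dimension is manner.
Since the environment is written before the underscore, the trigger precedes the target; the direction is progressive.

progressive manner assimilation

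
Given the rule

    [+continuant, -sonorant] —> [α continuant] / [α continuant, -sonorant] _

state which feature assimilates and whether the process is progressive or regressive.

progressive manner assimilation

The rule copies [continuant] (continuancy) from the environment onto the target fricatives; since [±continuant] encodes the stop/fricative manner contrast, the assimilating dimension is manner.
Since the environment is written before the underscore, the trigger precedes the target; the direction is progressive.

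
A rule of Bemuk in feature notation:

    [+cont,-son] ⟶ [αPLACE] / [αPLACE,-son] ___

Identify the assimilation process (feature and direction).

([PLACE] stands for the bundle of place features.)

The shared variable α links the value of the place features (abbreviated [PLACE]) on the target to the same value on the neighbouring segment, so place is the feature that assimilates.
Since the environment is written before the underscore, the trigger precedes the target; the direction is progressive.

progressive place assimilation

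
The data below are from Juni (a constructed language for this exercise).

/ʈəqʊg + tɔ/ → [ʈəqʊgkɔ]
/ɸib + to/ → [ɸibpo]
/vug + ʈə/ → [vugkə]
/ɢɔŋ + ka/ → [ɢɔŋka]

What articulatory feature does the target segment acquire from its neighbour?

place

The segment that alternates is /t/, which surfaces as [k] when adjacent to /g/.
/t/ is alveolar while /g/ is velar; the output [k] is velar, matching the trigger — so the feature that spreads is place.
Checking the remaining alternations: /t/ → [p] after /b/ (alveolar → bilabial, matching bilabial); /ʈ/ → [k] after /g/ (retroflex → velar, matching velar) — only place changes, and always toward the preceding segment.
No alternation appears in [ɢɔŋka]: there the adjacent consonants already agree in place (/k/ and /ŋ/ are both velar), so this form is consistent with the same rule.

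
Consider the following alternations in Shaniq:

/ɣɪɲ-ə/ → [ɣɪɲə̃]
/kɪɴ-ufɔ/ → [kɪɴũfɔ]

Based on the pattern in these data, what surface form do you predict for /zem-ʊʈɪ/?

The data show progressive nasality assimilation (vowel nasalisation): /ə/ → [ə̃] after /ɲ/; /u/ → [ũ] after /ɴ/ — a vowel is nasalised by an immediately preceding nasal consonant.
The vowel /ʊ/ is adjacent to the preceding nasal /m/, so it acquires [+nasal] and surfaces as [ʊ̃].

[zemʊ̃ʈɪ]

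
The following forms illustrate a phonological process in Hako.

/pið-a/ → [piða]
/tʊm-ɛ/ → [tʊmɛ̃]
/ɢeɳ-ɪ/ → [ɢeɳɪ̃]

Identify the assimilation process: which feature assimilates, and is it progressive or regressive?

The vowel /ɛ/ surfaces as nasalised [ɛ̃] next to the preceding nasal /m/ — it has acquired the [+nasal] feature of its neighbour.
Likewise in the remaining data: /ɪ/ → [ɪ̃] after /ɳ/ — each time a vowel is nasalised next to a preceding nasal.
No change occurs in [piða] because the vowel at the boundary is adjacent to an oral consonant, not a nasal (/a/ next to /ð/).
Because the conditioning nasal is to the left of the vowel that changes, the process is progressive (perseverative).

progressive nasality assimilation (vowel nasalisation)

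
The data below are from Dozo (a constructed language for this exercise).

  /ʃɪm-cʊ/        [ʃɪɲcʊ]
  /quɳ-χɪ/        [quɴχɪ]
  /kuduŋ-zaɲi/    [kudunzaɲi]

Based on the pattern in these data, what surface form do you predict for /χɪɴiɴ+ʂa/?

[χɪɴiɳʂa]

The data show regressive place assimilation: /m/ → [ɲ] before /c/; /ɳ/ → [ɴ] before /χ/; /ŋ/ → [n] before /z/. In each pair only place changes, matching the following consonant, while manner and voice stay constant.
The rule targets /ɴ/ (voiced uvular nasal), which sits before the trigger /ʂ/ (retroflex).
The voiced retroflex nasal is [ɳ], so /ɴ/ → [ɳ].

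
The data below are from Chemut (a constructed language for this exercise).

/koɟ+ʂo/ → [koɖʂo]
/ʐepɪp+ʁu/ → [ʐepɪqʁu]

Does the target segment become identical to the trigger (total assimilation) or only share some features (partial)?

Underlying /ɟ/ is realised as [ɖ] next to /ʂ/; /ʂ/ itself does not change.
/ɟ/ is palatal while /ʂ/ is retroflex; the output [ɖ] is retroflex, matching the trigger — so the feature that spreads is place.
Manner and voice are unchanged, so the assimilation is partial, not total.
The same holds elsewhere in the data: /p/ → [q] before /ʁ/ (bilabial → uvular, matching uvular) — only place changes, and always toward the following segment.

partial assimilation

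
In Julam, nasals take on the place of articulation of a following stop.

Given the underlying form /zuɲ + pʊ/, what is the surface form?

[zumpʊ]

/ɲ/ is a voiced palatal nasal. The following trigger /p/ is bilabial, so /ɲ/ must become bilabial as well.
The voiced bilabial nasal is [m], so /ɲ/ → [m].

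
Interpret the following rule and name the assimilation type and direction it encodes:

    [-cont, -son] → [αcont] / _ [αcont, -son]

The shared variable α links the value of [cont] on the target to that of the neighbouring obstruent. [cont] distinguishes stops from fricatives — a manner-of-articulation feature — so this is manner assimilation.
Since the environment is written after the underscore, the trigger follows the target; the direction is regressive.

regressive manner assimilation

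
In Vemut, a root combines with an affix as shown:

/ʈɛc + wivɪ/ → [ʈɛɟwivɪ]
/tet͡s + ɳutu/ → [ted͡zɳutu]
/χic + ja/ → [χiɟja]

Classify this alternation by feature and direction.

Comparing underlying and surface forms, /c/ → [ɟ] is the alternation; the neighbouring /w/ is constant.
/c/ is voiceless while /w/ is voiced; the output [ɟ] is voiced, matching the trigger — so the feature that spreads is voicing.
Place and manner are unchanged, so the assimilation is partial, not total.
Checking the remaining alternations: /t͡s/ → [d͡z] before /ɳ/ (voiceless → voiced, matching voiced); /c/ → [ɟ] before /j/ (voiceless → voiced, matching voiced) — only voicing changes, and always toward the following segment.
Since the segment that changes precedes the conditioning segment, the assimilation is regressive.

regressive voicing assimilation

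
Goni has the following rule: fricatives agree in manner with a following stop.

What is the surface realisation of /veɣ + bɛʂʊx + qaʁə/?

/ɣ/ is a voiced velar fricative. The following trigger /b/ is a stop, so /ɣ/ must become a stop as well.
A voiced velar stop is [g], so the surface segment is [g].
The same rule applies at the second boundary: /x/ → [k] next to /q/.

[vegbɛʂʊkqaʁə]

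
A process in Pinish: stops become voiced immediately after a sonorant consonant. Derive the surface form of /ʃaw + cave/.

/c/ is a voiceless palatal stop. The preceding trigger /w/ is voiced, so /c/ must become voiced as well.
A voiced palatal stop is [ɟ], so the surface segment is [ɟ].

[ʃawɟave]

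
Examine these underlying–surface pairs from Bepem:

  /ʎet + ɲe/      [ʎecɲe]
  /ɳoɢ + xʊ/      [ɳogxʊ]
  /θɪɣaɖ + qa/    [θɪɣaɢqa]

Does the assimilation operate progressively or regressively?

Comparing underlying and surface forms, /t/ → [c] is the alternation; the neighbouring /ɲ/ is constant.
The change alveolar → palatal matches the place of the following /ɲ/, identifying this as place assimilation.
The other alternating forms pattern the same way: /ɢ/ → [g] before /x/ (uvular → velar, matching velar); /ɖ/ → [ɢ] before /q/ (retroflex → uvular, matching uvular) — only place changes, and always toward the following segment.
The trigger is the following segment, so the direction is regressive (anticipatory).

regressive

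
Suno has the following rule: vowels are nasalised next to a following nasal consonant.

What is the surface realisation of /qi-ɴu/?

/i/ sits next to the nasal /ɴ/ and is therefore nasalised to [ĩ].

[qĩɴu]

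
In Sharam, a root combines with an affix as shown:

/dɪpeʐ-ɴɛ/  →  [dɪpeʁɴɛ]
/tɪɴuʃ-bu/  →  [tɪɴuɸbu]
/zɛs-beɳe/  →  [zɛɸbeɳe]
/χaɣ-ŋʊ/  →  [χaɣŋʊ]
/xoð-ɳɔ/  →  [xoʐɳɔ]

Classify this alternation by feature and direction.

Comparing underlying and surface forms, /ʐ/ → [ʁ] is the alternation; the neighbouring /ɴ/ is constant.
The change retroflex → uvular matches the place of the following /ɴ/, identifying this as place assimilation.
Manner and voice are unchanged, so the assimilation is partial, not total.
Checking the remaining alternations: /ʃ/ → [ɸ] before /b/ (postalveolar → bilabial, matching bilabial); /s/ → [ɸ] before /b/ (alveolar → bilabial, matching bilabial); /ð/ → [ʐ] before /ɳ/ (dental → retroflex, matching retroflex) — only place changes, and always toward the following segment.
Nothing changes in [χaɣŋʊ]: there the adjacent consonants already agree in place (/ɣ/ and /ŋ/ are both velar), so this form is consistent with the same rule.
The trigger is the following segment, so the direction is regressive (anticipatory).

regressive place assimilation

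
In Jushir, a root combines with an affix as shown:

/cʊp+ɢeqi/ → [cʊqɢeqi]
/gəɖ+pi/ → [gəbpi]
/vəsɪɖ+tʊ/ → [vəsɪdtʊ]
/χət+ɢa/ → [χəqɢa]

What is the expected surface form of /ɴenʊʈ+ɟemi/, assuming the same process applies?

The data show regressive place assimilation: /p/ → [q] before /ɢ/; /ɖ/ → [b] before /p/; /ɖ/ → [d] before /t/; /t/ → [q] before /ɢ/. In each pair only place changes, matching the following consonant, while manner and voice stay constant.
The rule targets /ʈ/ (voiceless retroflex stop), which sits before the trigger /ɟ/ (palatal).
The voiceless palatal stop is [c], so /ʈ/ → [c].

[ɴenʊcɟemi]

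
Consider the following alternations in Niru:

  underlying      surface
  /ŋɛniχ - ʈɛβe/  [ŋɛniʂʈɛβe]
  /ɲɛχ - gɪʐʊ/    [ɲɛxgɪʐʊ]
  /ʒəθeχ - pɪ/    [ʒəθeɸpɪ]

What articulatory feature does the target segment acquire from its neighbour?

place

Comparing underlying and surface forms, /χ/ → [ʂ] is the alternation; the neighbouring /ʈ/ is constant.
/χ/ is uvular while /ʈ/ is retroflex; the output [ʂ] is retroflex, matching the trigger — so the feature that spreads is place.
The same holds elsewhere in the data: /χ/ → [x] before /g/ (uvular → velar, matching velar); /χ/ → [ɸ] before /p/ (uvular → bilabial, matching bilabial) — only place changes, and always toward the following segment.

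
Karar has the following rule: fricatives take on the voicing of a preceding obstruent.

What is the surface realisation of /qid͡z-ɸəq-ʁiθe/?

The rule targets /ɸ/ (voiceless bilabial fricative), which sits after the trigger /d͡z/ (voiced).
Changing only its voicing to voiced gives [β] — the voiced bilabial fricative.
At the second juncture, /ʁ/ likewise becomes [χ] adjacent to /q/.

[qid͡zβəqχiθe]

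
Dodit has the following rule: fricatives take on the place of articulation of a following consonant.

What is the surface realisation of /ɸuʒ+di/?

The rule targets /ʒ/ (voiced postalveolar fricative), which sits before the trigger /d/ (alveolar).
The voiced alveolar fricative is [z], so /ʒ/ → [z].

[ɸuzdi]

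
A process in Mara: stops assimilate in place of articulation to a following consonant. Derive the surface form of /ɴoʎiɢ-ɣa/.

/ɢ/ is a voiced uvular stop. The following trigger /ɣ/ is velar, so /ɢ/ must become velar as well.
The voiced velar stop is [g], so /ɢ/ → [g].

[ɴoʎigɣa]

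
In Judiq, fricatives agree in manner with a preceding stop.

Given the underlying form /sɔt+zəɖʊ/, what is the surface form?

[sɔtdəɖʊ]

The rule targets /z/ (voiced alveolar fricative), which sits after the trigger /t/ (stop).
Changing only its manner to stop gives [d] — the voiced alveolar stop.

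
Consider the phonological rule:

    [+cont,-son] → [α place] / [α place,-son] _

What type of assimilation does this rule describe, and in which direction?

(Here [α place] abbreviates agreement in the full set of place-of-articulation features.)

progressive place assimilation

The shared variable α links the value of the place features (abbreviated [place]) on the target to the same value on the neighbouring segment, so place is the feature that assimilates.
Since the environment is written before the underscore, the trigger precedes the target; the direction is progressive.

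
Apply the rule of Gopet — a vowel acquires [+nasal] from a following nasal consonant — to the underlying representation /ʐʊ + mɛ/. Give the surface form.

/ʊ/ sits next to the nasal /m/ and is therefore nasalised to [ʊ̃].

[ʐʊ̃mɛ]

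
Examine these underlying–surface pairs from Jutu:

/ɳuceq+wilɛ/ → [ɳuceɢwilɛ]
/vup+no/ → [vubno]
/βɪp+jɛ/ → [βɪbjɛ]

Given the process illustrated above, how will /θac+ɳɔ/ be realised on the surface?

[θaɟɳɔ]

The data show regressive voicing assimilation: /q/ → [ɢ] before /w/; /p/ → [b] before /n/; /p/ → [b] before /j/. In each pair only voicing changes, matching the following consonant, while place and manner stay constant.
/c/ is a voiceless palatal stop. The following trigger /ɳ/ is voiced, so /c/ must become voiced as well.
Changing only its voicing to voiced gives [ɟ] — the voiced palatal stop.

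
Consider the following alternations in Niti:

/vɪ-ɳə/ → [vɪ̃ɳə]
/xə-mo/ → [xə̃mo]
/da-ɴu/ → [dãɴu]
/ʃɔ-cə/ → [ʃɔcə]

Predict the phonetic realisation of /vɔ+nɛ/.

The data show regressive nasality assimilation (vowel nasalisation): /ɪ/ → [ɪ̃] before /ɳ/; /ə/ → [ə̃] before /m/; /a/ → [ã] before /ɴ/ — a vowel is nasalised by an immediately following nasal consonant.
No change occurs in [ʃɔcə] because the vowel at the boundary is adjacent to an oral consonant, not a nasal (/ɔ/ next to /c/).
The vowel /ɔ/ is adjacent to the following nasal /n/, so it acquires [+nasal] and surfaces as [ɔ̃].

[vɔ̃nɛ]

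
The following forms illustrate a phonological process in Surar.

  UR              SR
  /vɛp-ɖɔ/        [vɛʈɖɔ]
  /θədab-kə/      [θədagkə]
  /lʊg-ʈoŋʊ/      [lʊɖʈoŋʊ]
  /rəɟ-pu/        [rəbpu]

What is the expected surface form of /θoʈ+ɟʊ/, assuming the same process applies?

The data show regressive place assimilation: /p/ → [ʈ] before /ɖ/; /b/ → [g] before /k/; /g/ → [ɖ] before /ʈ/; /ɟ/ → [b] before /p/. In each pair only place changes, matching the following consonant, while manner and voice stay constant.
/ʈ/ is a voiceless retroflex stop. The following trigger /ɟ/ is palatal, so /ʈ/ must become palatal as well.
Changing only its place to palatal gives [c] — the voiceless palatal stop.

[θocɟʊ]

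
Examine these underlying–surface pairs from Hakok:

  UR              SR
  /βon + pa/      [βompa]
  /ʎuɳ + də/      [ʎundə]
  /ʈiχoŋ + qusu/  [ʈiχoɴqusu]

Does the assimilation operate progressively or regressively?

regressive

The segment that alternates is /n/, which surfaces as [m] when adjacent to /p/.
/n/ is alveolar while /p/ is bilabial; the output [m] is bilabial, matching the trigger — so the feature that spreads is place.
The other alternating forms pattern the same way: /ɳ/ → [n] before /d/ (retroflex → alveolar, matching alveolar); /ŋ/ → [ɴ] before /q/ (velar → uvular, matching uvular) — only place changes, and always toward the following segment.
The trigger is the following segment, so the direction is regressive (anticipatory).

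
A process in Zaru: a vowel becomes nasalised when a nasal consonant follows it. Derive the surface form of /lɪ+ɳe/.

The vowel /ɪ/ is adjacent to the following nasal /ɳ/, so it acquires [+nasal] and surfaces as [ɪ̃].

[lɪ̃ɳe]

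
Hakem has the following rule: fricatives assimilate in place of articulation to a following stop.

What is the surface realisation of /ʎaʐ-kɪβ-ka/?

[ʎaɣkɪɣka]

/ʐ/ is a voiced retroflex fricative. The following trigger /k/ is velar, so /ʐ/ must become velar as well.
A voiced velar fricative is [ɣ], so the surface segment is [ɣ].
At the second juncture, /β/ likewise becomes [ɣ] adjacent to /k/.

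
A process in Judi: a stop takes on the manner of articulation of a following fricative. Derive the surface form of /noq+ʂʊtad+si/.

/q/ is a voiceless uvular stop. The following trigger /ʂ/ is a fricative, so /q/ must become a fricative as well.
Changing only its manner to fricative gives [χ] — the voiceless uvular fricative.
At the second juncture, /d/ likewise becomes [z] adjacent to /s/.

[noχʂʊtazsi]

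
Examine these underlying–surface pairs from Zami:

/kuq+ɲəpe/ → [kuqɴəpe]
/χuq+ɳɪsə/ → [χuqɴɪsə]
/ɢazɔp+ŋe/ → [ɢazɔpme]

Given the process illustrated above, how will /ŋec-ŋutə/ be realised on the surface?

The data show progressive place assimilation: /ɲ/ → [ɴ] after /q/; /ɳ/ → [ɴ] after /q/; /ŋ/ → [m] after /p/. In each pair only place changes, matching the preceding consonant, while manner and voice stay constant.
The rule targets /ŋ/ (voiced velar nasal), which sits after the trigger /c/ (palatal).
A voiced palatal nasal is [ɲ], so the surface segment is [ɲ].

[ŋecɲutə]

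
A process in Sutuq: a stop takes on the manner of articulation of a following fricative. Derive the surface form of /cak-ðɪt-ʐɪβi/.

[caxðɪsʐɪβi]

/k/ is a voiceless velar stop. The following trigger /ð/ is a fricative, so /k/ must become a fricative as well.
Changing only its manner to fricative gives [x] — the voiceless velar fricative.
The same rule applies at the second boundary: /t/ → [s] next to /ʐ/.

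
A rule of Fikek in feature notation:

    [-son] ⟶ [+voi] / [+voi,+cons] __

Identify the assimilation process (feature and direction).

progressive voicing assimilation

The target ([-son], obstruents) acquires [+voi] next to a voiced consonant ([+voi,+cons]) — it takes on the voicing of its neighbour, so the feature that spreads is voicing.
The conditioning segment sits to the left of the focus bar, meaning the trigger precedes the segment that changes — progressive assimilation.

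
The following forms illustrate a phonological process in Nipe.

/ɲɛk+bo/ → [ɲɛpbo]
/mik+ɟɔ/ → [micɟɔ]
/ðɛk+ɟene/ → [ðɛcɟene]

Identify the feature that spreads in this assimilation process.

place

Underlying /k/ is realised as [p] next to /b/; /b/ itself does not change.
The change velar → bilabial matches the place of the following /b/, identifying this as place assimilation.
The same holds elsewhere in the data: /k/ → [c] before /ɟ/ (velar → palatal, matching palatal) — only place changes, and always toward the following segment.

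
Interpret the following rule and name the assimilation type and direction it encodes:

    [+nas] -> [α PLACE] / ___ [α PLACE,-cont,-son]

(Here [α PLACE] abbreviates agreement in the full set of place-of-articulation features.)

regressive place assimilation

The rule copies the place features (abbreviated [PLACE]) from the environment onto the target, so the assimilating feature is place.
Since the environment is written after the underscore, the trigger follows the target; the direction is regressive.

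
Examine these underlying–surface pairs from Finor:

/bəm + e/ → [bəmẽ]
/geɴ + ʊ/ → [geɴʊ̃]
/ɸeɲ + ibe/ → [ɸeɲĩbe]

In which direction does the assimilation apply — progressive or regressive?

progressive

The vowel /e/ surfaces as nasalised [ẽ] next to the preceding nasal /m/ — it has acquired the [+nasal] feature of its neighbour.
Likewise in the remaining data: /ʊ/ → [ʊ̃] after /ɴ/; /i/ → [ĩ] after /ɲ/ — each time a vowel is nasalised next to a preceding nasal.
Because the conditioning nasal is to the left of the vowel that changes, the process is progressive (perseverative).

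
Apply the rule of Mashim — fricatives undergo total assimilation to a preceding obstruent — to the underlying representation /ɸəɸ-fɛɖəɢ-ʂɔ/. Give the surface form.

[ɸəɸɸɛɖəɢɢɔ]

/f/ is the segment targeted by the rule; it sits immediately after /ɸ/, so it assimilates completely and surfaces as [ɸ].
At the second juncture, /ʂ/ likewise becomes [ɢ] adjacent to /ɢ/.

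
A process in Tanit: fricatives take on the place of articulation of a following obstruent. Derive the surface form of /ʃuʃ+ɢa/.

/ʃ/ is a voiceless postalveolar fricative. The following trigger /ɢ/ is uvular, so /ʃ/ must become uvular as well.
A voiceless uvular fricative is [χ], so the surface segment is [χ].

[ʃuχɢa]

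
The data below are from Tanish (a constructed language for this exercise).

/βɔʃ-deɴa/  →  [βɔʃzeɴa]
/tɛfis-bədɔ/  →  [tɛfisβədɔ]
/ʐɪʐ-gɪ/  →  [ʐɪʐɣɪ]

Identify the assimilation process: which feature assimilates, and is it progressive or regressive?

The segment that alternates is /d/, which surfaces as [z] when adjacent to /ʃ/.
/d/ is a stop while /ʃ/ is a fricative; the output [z] is a fricative, matching the trigger — so the feature that spreads is manner.
Place and voice are unchanged, so the assimilation is partial, not total.
The same holds elsewhere in the data: /b/ → [β] after /s/ (stop → fricative, matching a fricative); /g/ → [ɣ] after /ʐ/ (stop → fricative, matching a fricative) — only manner changes, and always toward the preceding segment.
Since the segment that changes follows the conditioning segment, the assimilation is progressive.

progressive manner assimilation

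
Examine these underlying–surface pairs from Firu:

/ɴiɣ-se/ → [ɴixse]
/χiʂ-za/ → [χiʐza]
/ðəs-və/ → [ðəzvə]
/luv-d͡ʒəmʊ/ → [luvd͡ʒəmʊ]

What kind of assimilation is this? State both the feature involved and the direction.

Underlying /ɣ/ is realised as [x] next to /s/; /s/ itself does not change.
The change voiced → voiceless matches the voicing of the following /s/, identifying this as voicing assimilation.
Place and manner are unchanged, so the assimilation is partial, not total.
Checking the remaining alternations: /ʂ/ → [ʐ] before /z/ (voiceless → voiced, matching voiced); /s/ → [z] before /v/ (voiceless → voiced, matching voiced) — only voicing changes, and always toward the following segment.
Nothing changes in [luvd͡ʒəmʊ]: there the adjacent consonants already agree in voicing (/v/ and /d͡ʒ/ are both voiced), so this form is consistent with the same rule.
The trigger is the following segment, so the direction is regressive (anticipatory).

regressive voicing assimilation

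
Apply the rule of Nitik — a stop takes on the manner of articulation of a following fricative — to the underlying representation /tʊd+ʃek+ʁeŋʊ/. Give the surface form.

The rule targets /d/ (voiced alveolar stop), which sits before the trigger /ʃ/ (fricative).
A voiced alveolar fricative is [z], so the surface segment is [z].
At the second juncture, /k/ likewise becomes [x] adjacent to /ʁ/.

[tʊzʃexʁeŋʊ]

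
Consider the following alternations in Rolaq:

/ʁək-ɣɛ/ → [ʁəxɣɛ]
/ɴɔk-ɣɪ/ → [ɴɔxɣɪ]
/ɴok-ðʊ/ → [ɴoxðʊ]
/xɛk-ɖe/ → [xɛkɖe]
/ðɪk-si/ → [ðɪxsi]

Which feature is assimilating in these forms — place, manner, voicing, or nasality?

manner

Comparing underlying and surface forms, /k/ → [x] is the alternation; the neighbouring /ɣ/ is constant.
/k/ is a stop while /ɣ/ is a fricative; the output [x] is a fricative, matching the trigger — so the feature that spreads is manner.
The other alternating forms pattern the same way: /k/ → [x] before /ð/ (stop → fricative, matching a fricative); /k/ → [x] before /s/ (stop → fricative, matching a fricative) — only manner changes, and always toward the following segment.
No alternation appears in [xɛkɖe]: there the adjacent consonants already agree in manner (/k/ and /ɖ/ are both stops), so this form is consistent with the same rule.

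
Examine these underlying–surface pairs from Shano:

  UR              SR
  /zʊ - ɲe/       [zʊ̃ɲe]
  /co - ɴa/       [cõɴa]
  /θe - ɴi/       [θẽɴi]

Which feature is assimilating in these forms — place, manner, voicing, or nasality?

nasality

The vowel /ʊ/ surfaces as nasalised [ʊ̃] next to the following nasal /ɲ/ — it has acquired the [+nasal] feature of its neighbour.
The other forms show the same pattern: /o/ → [õ] before /ɴ/; /e/ → [ẽ] before /ɴ/ — each time a vowel is nasalised next to a following nasal.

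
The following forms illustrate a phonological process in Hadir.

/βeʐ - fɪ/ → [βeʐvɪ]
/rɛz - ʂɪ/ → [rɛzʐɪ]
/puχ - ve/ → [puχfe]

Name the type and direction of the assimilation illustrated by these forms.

Underlying /f/ is realised as [v] next to /ʐ/; /ʐ/ itself does not change.
/f/ is voiceless while /ʐ/ is voiced; the output [v] is voiced, matching the trigger — so the feature that spreads is voicing.
Place and manner are unchanged, so the assimilation is partial, not total.
Checking the remaining alternations: /ʂ/ → [ʐ] after /z/ (voiceless → voiced, matching voiced); /v/ → [f] after /χ/ (voiced → voiceless, matching voiceless) — only voicing changes, and always toward the preceding segment.
The trigger is the preceding segment, so the direction is progressive (perseverative).

progressive voicing assimilation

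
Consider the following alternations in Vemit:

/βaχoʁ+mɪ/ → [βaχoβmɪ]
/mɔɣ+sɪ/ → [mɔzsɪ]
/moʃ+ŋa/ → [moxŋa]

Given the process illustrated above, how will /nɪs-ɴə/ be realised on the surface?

[nɪχɴə]

The data show regressive place assimilation: /ʁ/ → [β] before /m/; /ɣ/ → [z] before /s/; /ʃ/ → [x] before /ŋ/. In each pair only place changes, matching the following consonant, while manner and voice stay constant.
The rule targets /s/ (voiceless alveolar fricative), which sits before the trigger /ɴ/ (uvular).
Changing only its place to uvular gives [χ] — the voiceless uvular fricative.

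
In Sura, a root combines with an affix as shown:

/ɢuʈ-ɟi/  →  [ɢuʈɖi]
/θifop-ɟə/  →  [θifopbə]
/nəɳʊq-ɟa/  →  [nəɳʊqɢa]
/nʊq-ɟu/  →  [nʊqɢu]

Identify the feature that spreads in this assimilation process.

place

The segment that alternates is /ɟ/, which surfaces as [ɖ] when adjacent to /ʈ/.
The change palatal → retroflex matches the place of the preceding /ʈ/, identifying this as place assimilation.
The same holds elsewhere in the data: /ɟ/ → [b] after /p/ (palatal → bilabial, matching bilabial); /ɟ/ → [ɢ] after /q/ (palatal → uvular, matching uvular) — only place changes, and always toward the preceding segment.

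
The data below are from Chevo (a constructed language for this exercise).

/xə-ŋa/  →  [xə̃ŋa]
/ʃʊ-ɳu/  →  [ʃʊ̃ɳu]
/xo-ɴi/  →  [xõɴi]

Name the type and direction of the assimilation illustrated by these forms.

regressive nasality assimilation (vowel nasalisation)

The vowel /ə/ surfaces as nasalised [ə̃] next to the following nasal /ŋ/ — it has acquired the [+nasal] feature of its neighbour.
The other forms show the same pattern: /ʊ/ → [ʊ̃] before /ɳ/; /o/ → [õ] before /ɴ/ — each time a vowel is nasalised next to a following nasal.
Because the conditioning nasal is to the right of the vowel that changes, the process is regressive (anticipatory).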